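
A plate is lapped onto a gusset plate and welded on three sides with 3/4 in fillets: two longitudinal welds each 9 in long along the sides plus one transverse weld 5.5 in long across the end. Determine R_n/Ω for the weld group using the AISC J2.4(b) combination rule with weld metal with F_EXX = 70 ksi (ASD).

t_e = 0.707 × 0.75 = 0.5302 in.
R_nwl = 0.6 × 70 × 0.5302 × 18 = 400.9 kips (longitudinal, 2 welds).
R_nwt = 0.6 × 70 × 0.5302 × 5.5 = 122.5 kips (transverse, base value).
(i) R_nwl + R_nwt = 523.4 kips; (ii) 0.85 R_nwl + 1.5 R_nwt = 524.5 kips.
R_n = max = 524.5 kips [governs: (ii)]; R_n/Ω = 262.2 kips.

R_n/Ω ≈ 262 kips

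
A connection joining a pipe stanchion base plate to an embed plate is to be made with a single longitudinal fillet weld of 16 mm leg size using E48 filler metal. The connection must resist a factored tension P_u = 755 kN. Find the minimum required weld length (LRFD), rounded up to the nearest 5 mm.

E48XX → F_EXX = 480 MPa.
Throat t_e = 0.707 × 16 = 11.31 mm.
φr_n = 0.75 × 0.6 × 480 × 11.31 × 10⁻³ = 2.443 kN/mm.
L_req = P_u / φr_n = 755 / 2.443 = 309 mm total.
Round up → use L = 310 mm.

L = 310 mm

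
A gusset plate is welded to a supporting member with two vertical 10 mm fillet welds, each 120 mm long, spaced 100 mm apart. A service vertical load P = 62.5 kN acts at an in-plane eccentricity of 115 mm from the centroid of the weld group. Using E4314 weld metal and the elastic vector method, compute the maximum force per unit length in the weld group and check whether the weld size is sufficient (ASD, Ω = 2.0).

f_max ≈ 824 N/mm; adequate

E43XX → F_EXX = 430 MPa.
Total weld length L_w = 240 mm. Treat welds as unit-width lines.
Polar moment about centroid: J = 2[d³/12 + d(b/2)²] = 2[120³/12 + 120×50²] = 888000 mm³.
Direct shear f_v = P/L_w = 62.5×10³ / 240 = 260.4 N/mm (vertical).
Torsion M = P·e = 62.5×10³ × 115 = 7187500 N·mm.
Critical point at (x, y) = (50, 60) from centroid. f_tx = M·y/J = 485.6 N/mm; f_ty = M·x/J = 404.7 N/mm.
Resultant f_max = √[f_tx² + (f_v + f_ty)²] = √[485.6² + (260.4 + 404.7)²] = 823.5 N/mm.
Capacity per unit length: r_n/Ω = (1/2.0) × 0.6 × 430 × (0.707 × 10) = 912 N/mm.
823.5 ≤ 912 → adequate.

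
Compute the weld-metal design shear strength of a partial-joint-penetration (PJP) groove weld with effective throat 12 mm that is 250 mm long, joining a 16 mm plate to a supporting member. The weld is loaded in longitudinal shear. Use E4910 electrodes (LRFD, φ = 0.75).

φR_n ≈ 662 kN

E49XX → F_EXX = 490 MPa.
Effective throat (given) t_e = 12 mm.
A_we = 12 × 250 = 3000 mm².
F_nw = 0.6 F_EXX = 294 MPa.
φR_n = 0.75 × 294 × 3000 × 10⁻³ = 661.5 kN.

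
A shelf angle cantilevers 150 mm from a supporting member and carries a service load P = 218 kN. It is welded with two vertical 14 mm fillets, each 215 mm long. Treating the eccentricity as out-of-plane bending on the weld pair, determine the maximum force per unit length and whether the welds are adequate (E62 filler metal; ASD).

f_max ≈ 2180 N/mm; NOT adequate

E62XX → F_EXX = 620 MPa.
L_w = 2 × 215 = 430 mm; section modulus (unit throat) S = 2 × L²/6 = 15410 mm².
Direct shear f_v = P/L_w = 218×10³/430 = 507 N/mm.
Moment M = P × e = 218×10³ × 150 = 32700000 N·mm; bending f_b = M/S = 2122 N/mm.
f_max = √(f_v² + f_b²) = √(507² + 2122²) = 2182 N/mm.
r_n/Ω = (1/2.0) × 0.6 × 620 × (0.707 × 14) = 1841 N/mm → NOT adequate.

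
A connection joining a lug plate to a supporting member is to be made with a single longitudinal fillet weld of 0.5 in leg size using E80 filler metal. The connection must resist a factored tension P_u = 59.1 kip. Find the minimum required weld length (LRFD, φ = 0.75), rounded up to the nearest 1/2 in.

L = 5 in

E80XX → F_EXX = 80 ksi.
Throat t_e = 0.707 × 0.5 = 0.3535 in.
φr_n = 0.75 × 0.6 × 80 × 0.3535 = 12.73 kip/in.
L_req = P_u / φr_n = 59.1 / 12.73 = 4.644 in total.
Round up → use L = 5 in.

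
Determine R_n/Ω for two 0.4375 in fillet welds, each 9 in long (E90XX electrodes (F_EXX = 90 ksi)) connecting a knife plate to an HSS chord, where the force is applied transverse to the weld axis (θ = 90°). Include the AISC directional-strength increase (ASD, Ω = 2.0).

t_e = 0.707 × 0.4375 = 0.3093 in; A_we = 0.3093 × 18 = 5.568 in².
Directional factor: 1.0 + 0.5 sin^1.5(90°) = 1.5.
F_nw = 0.6 × 90 × 1.5 = 81 ksi.
R_n/Ω = (81 × 5.568) / 2.0 = 225.5 kip.

R_n/Ω ≈ 225 kip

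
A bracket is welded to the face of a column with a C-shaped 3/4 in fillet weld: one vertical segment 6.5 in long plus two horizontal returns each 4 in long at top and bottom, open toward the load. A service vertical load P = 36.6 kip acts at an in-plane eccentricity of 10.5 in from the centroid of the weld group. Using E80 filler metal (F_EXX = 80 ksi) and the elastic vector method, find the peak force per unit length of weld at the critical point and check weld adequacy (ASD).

f_max ≈ 14.4 kip/in; NOT adequate

Total weld length L_w = 14.5 in. Treat welds as unit-width lines.
Centroid: x̄ = 2×4×2 / 14.5 = 1.103 in from the vertical weld.
Polar moment about centroid: J = I_x + I_y = [6.5³/12 + 2×4×3.25²] + [6.5×1.103² + 2(4³/12 + 4×0.8966²)] = 132.4 in³.
Direct shear f_v = P/L_w = 36.6 / 14.5 = 2.524 kip/in (vertical).
Torsion M = P·e = 36.6 × 10.5 = 384.3 kip·in.
Critical point at (x, y) = (2.897, 3.25) from centroid. f_tx = M·y/J = 9.434 kip/in; f_ty = M·x/J = 8.408 kip/in.
Resultant f_max = √[f_tx² + (f_v + f_ty)²] = √[9.434² + (2.524 + 8.408)²] = 14.44 kip/in.
Capacity per unit length: r_n/Ω = (1/2.0) × 0.6 × 80 × (0.707 × 0.75) = 12.73 kip/in.
14.44 > 12.73 → NOT adequate.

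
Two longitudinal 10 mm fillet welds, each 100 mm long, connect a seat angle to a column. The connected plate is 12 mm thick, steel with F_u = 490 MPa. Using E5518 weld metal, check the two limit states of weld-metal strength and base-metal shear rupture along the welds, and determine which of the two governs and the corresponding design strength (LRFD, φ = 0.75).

φR_n ≈ 350 kN (weld metal governs)

E55XX → F_EXX = 550 MPa.
t_e = 0.707 × 10 = 7.07 mm; L = 200 mm.
Weld metal: φR_n = 0.75 × 0.6 × 550 × 7.07 × 200 × 10⁻³ = 350 kN.
Base metal (shear rupture): φR_n = 0.75 × 0.6 × 490 × 12 × 200 × 10⁻³ = 529.2 kN.
Governing: weld metal.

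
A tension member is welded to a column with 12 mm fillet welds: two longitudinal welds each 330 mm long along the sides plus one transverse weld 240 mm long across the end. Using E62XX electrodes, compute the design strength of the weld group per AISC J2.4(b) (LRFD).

φR_n ≈ 2180 kN

E62XX → F_EXX = 620 MPa.
t_e = 0.707 × 12 = 8.484 mm.
R_nwl = 0.6 × 620 × 8.484 × 660 × 10⁻³ = 2083 kN (longitudinal, 2 welds).
R_nwt = 0.6 × 620 × 8.484 × 240 × 10⁻³ = 757.5 kN (transverse, base value).
(i) R_nwl + R_nwt = 2840 kN; (ii) 0.85 R_nwl + 1.5 R_nwt = 2907 kN.
R_n = max = 2907 kN [governs: (ii)]; φR_n = 2180 kN.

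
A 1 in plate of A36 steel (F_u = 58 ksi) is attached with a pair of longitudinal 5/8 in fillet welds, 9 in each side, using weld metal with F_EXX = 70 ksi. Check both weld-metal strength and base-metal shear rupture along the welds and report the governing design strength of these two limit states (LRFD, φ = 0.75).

φR_n ≈ 251 kips (weld metal governs)

t_e = 0.707 × 0.625 = 0.4419 in; L = 18 in.
Weld metal: φR_n = 0.75 × 0.6 × 70 × 0.4419 × 18 = 250.5 kips.
Base metal (shear rupture): φR_n = 0.75 × 0.6 × 58 × 1 × 18 = 469.8 kips.
Governing: weld metal.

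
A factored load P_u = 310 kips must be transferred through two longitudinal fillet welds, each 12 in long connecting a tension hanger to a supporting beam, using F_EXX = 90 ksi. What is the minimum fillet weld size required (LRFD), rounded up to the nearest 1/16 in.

w = 1/2 in

Total weld length L = 24 in.
Required throat t_e = P_u / (φ × 0.6 F_EXX × L) = 310 / (0.75 × 0.6 × 90 × 24) = 0.3189 in.
Required leg w = t_e / 0.707 = 0.4511 in → use 1/2 in.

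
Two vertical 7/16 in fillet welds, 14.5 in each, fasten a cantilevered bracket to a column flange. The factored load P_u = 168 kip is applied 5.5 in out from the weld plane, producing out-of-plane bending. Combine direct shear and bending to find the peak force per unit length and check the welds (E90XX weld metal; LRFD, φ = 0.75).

E90XX → F_EXX = 90 ksi.
L_w = 2 × 14.5 = 29 in; section modulus (unit throat) S = 2 × L²/6 = 70.08 in².
Direct shear f_v = P/L_w = 168/29 = 5.793 kip/in.
Moment M = P × e = 168 × 5.5 = 924 kip·in; bending f_b = M/S = 13.18 kip/in.
f_max = √(f_v² + f_b²) = √(5.793² + 13.18²) = 14.4 kip/in.
φr_n = 0.75 × 0.6 × 90 × (0.707 × 0.4375) = 12.53 kip/in → NOT adequate.

f_max ≈ 14.4 kip/in; NOT adequate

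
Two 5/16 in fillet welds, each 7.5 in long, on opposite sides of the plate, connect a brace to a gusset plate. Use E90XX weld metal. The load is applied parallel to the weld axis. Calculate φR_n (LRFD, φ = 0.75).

E90XX → F_EXX = 90 ksi.
Effective throat t_e = 0.707 × 0.3125 = 0.2209 in.
Total length L = 15 in; A_we = 0.2209 × 15 = 3.314 in².
F_nw = 0.6 F_EXX = 0.6 × 90 = 54 ksi.
φR_n = 0.75 × 54 × 3.314 = 134.2 kips.

φR_n ≈ 134 kips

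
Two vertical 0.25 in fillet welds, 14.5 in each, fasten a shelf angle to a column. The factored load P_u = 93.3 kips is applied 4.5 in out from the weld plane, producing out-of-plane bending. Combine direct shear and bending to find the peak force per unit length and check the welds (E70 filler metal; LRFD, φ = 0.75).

E70XX → F_EXX = 70 ksi.
L_w = 2 × 14.5 = 29 in; section modulus (unit throat) S = 2 × L²/6 = 70.08 in².
Direct shear f_v = P/L_w = 93.3/29 = 3.217 kip/in.
Moment M = P × e = 93.3 × 4.5 = 419.85 kip·in; bending f_b = M/S = 5.991 kip/in.
f_max = √(f_v² + f_b²) = √(3.217² + 5.991²) = 6.8 kip/in.
φr_n = 0.75 × 0.6 × 70 × (0.707 × 0.25) = 5.568 kip/in → NOT adequate.

f_max ≈ 6.8 kip/in; NOT adequate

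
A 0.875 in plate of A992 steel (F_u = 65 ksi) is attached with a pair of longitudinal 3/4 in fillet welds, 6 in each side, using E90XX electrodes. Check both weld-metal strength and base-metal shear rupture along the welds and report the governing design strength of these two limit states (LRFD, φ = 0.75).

E90XX → F_EXX = 90 ksi.
t_e = 0.707 × 0.75 = 0.5302 in; L = 12 in.
Weld metal: φR_n = 0.75 × 0.6 × 90 × 0.5302 × 12 = 257.7 kip.
Base metal (shear rupture): φR_n = 0.75 × 0.6 × 65 × 0.875 × 12 = 307.1 kip.
Governing: weld metal.

φR_n ≈ 258 kip (weld metal governs)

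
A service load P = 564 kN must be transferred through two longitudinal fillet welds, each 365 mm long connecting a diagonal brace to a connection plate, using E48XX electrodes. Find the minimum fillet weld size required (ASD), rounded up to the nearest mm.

w = 8 mm

E48XX → F_EXX = 480 MPa.
Total weld length L = 730 mm.
Required throat t_e = P × Ω / (0.6 F_EXX × L) = 564 × 2.0 / (0.6 × 480 × 730 × 10⁻³) = 5.365 mm.
Required leg w = t_e / 0.707 = 7.589 mm → use 8 mm.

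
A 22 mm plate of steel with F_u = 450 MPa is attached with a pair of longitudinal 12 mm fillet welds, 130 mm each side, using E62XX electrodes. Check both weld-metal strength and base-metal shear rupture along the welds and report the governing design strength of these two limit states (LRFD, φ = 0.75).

φR_n ≈ 615 kN (weld metal governs)

E62XX → F_EXX = 620 MPa.
t_e = 0.707 × 12 = 8.484 mm; L = 260 mm.
Weld metal: φR_n = 0.75 × 0.6 × 620 × 8.484 × 260 × 10⁻³ = 615.4 kN.
Base metal (shear rupture): φR_n = 0.75 × 0.6 × 450 × 22 × 260 × 10⁻³ = 1158 kN.
Governing: weld metal.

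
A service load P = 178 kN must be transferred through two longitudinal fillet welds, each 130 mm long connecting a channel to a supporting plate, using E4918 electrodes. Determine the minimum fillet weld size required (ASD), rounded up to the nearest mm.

w = 7 mm

E49XX → F_EXX = 490 MPa.
Total weld length L = 260 mm.
Required throat t_e = P × Ω / (0.6 F_EXX × L) = 178 × 2.0 / (0.6 × 490 × 260 × 10⁻³) = 4.657 mm.
Required leg w = t_e / 0.707 = 6.587 mm → use 7 mm.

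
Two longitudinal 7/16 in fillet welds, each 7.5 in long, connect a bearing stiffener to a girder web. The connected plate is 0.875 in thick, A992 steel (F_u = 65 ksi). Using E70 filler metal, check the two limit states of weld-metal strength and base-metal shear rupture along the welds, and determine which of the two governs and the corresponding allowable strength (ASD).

E70XX → F_EXX = 70 ksi.
t_e = 0.707 × 0.4375 = 0.3093 in; L = 15 in.
Weld metal: R_n/Ω = (1/2.0) × 0.6 × 70 × 0.3093 × 15 = 97.43 kips.
Base metal (shear rupture): R_n/Ω = (1/2.0) × 0.6 × 65 × 0.875 × 15 = 255.9 kips.
Governing: weld metal.

R_n/Ω ≈ 97.4 kips (weld metal governs)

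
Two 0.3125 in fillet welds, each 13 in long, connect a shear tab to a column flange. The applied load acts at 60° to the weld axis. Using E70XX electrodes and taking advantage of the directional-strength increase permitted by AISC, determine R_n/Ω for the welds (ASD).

R_n/Ω ≈ 169 kip

E70XX → F_EXX = 70 ksi.
t_e = 0.707 × 0.3125 = 0.2209 in; A_we = 0.2209 × 26 = 5.744 in².
Directional factor: 1.0 + 0.5 sin^1.5(60°) = 1.403.
F_nw = 0.6 × 70 × 1.403 = 58.92 ksi.
R_n/Ω = (58.92 × 5.744) / 2.0 = 169.2 kip.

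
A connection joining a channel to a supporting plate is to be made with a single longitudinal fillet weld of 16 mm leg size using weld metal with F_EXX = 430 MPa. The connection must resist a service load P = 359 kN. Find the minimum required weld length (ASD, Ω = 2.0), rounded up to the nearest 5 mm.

L = 250 mm

Throat t_e = 0.707 × 16 = 11.31 mm.
r_n/Ω = (0.6 × 430 × 11.31) / 2.0 = 1459 N/mm = 1.459 kN/mm.
L_req = P / (r_n/Ω) = 359 / 1.459 = 246 mm total.
Round up → use L = 250 mm.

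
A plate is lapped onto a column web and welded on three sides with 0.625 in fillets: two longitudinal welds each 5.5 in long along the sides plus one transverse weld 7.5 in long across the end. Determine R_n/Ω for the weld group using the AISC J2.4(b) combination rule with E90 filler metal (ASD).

R_n/Ω ≈ 246 kip

E90XX → F_EXX = 90 ksi.
t_e = 0.707 × 0.625 = 0.4419 in.
R_nwl = 0.6 × 90 × 0.4419 × 11 = 262.5 kip (longitudinal, 2 welds).
R_nwt = 0.6 × 90 × 0.4419 × 7.5 = 179 kip (transverse, base value).
(i) R_nwl + R_nwt = 441.4 kip; (ii) 0.85 R_nwl + 1.5 R_nwt = 491.5 kip.
R_n = max = 491.5 kip [governs: (ii)]; R_n/Ω = 245.8 kip.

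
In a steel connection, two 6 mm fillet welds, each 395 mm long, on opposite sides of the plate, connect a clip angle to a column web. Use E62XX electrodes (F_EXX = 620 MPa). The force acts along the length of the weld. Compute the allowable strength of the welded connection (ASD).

R_n/Ω ≈ 623 kN

Effective throat t_e = 0.707 × 6 = 4.242 mm.
Total length L = 790 mm; A_we = 4.242 × 790 = 3351 mm².
F_nw = 0.6 F_EXX = 0.6 × 620 = 372 MPa.
R_n = 372 × 3351 × 10⁻³ = 1247 kN; R_n/Ω = 1247/2.0 = 623.3 kN.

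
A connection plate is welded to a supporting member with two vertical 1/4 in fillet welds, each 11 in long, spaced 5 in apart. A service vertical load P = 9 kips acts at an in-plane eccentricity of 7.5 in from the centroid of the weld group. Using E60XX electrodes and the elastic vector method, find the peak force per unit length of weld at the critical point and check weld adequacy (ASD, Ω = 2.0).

f_max ≈ 1.36 kip/in; adequate

E60XX → F_EXX = 60 ksi.
Total weld length L_w = 22 in. Treat welds as unit-width lines.
Polar moment about centroid: J = 2[d³/12 + d(b/2)²] = 2[11³/12 + 11×2.5²] = 359.3 in³.
Direct shear f_v = P/L_w = 9 / 22 = 0.4091 kip/in (vertical).
Torsion M = P·e = 9 × 7.5 = 67.5 kip·in.
Critical point at (x, y) = (2.5, 5.5) from centroid. f_tx = M·y/J = 1.033 kip/in; f_ty = M·x/J = 0.4696 kip/in.
Resultant f_max = √[f_tx² + (f_v + f_ty)²] = √[1.033² + (0.4091 + 0.4696)²] = 1.356 kip/in.
Capacity per unit length: r_n/Ω = (1/2.0) × 0.6 × 60 × (0.707 × 0.25) = 3.181 kip/in.
1.356 ≤ 3.181 → adequate.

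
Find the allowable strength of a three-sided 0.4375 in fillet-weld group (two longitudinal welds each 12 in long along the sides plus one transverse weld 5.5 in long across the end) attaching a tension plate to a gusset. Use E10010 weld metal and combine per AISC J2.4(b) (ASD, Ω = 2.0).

E100XX → F_EXX = 100 ksi.
t_e = 0.707 × 0.4375 = 0.3093 in.
R_nwl = 0.6 × 100 × 0.3093 × 24 = 445.4 kips (longitudinal, 2 welds).
R_nwt = 0.6 × 100 × 0.3093 × 5.5 = 102.1 kips (transverse, base value).
(i) R_nwl + R_nwt = 547.5 kips; (ii) 0.85 R_nwl + 1.5 R_nwt = 531.7 kips.
R_n = max = 547.5 kips [governs: (i)]; R_n/Ω = 273.7 kips.

R_n/Ω ≈ 274 kips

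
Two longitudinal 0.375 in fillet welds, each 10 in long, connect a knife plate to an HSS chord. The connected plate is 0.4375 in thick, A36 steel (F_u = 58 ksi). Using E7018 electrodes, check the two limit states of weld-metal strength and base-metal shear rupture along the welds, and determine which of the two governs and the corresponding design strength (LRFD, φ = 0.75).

E70XX → F_EXX = 70 ksi.
t_e = 0.707 × 0.375 = 0.2651 in; L = 20 in.
Weld metal: φR_n = 0.75 × 0.6 × 70 × 0.2651 × 20 = 167 kips.
Base metal (shear rupture): φR_n = 0.75 × 0.6 × 58 × 0.4375 × 20 = 228.4 kips.
Governing: weld metal.

φR_n ≈ 167 kips (weld metal governs)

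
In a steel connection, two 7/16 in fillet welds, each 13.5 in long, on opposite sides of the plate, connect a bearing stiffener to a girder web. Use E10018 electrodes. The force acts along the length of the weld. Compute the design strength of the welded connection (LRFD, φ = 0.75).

φR_n ≈ 376 kips

E100XX → F_EXX = 100 ksi.
Effective throat t_e = 0.707 × 0.4375 = 0.3093 in.
Total length L = 27 in; A_we = 0.3093 × 27 = 8.351 in².
F_nw = 0.6 F_EXX = 0.6 × 100 = 60 ksi.
φR_n = 0.75 × 60 × 8.351 = 375.8 kips.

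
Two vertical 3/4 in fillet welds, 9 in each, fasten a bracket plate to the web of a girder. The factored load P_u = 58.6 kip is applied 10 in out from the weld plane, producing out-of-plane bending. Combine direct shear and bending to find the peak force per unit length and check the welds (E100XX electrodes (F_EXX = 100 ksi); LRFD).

f_max ≈ 21.9 kip/in; adequate

L_w = 2 × 9 = 18 in; section modulus (unit throat) S = 2 × L²/6 = 27 in².
Direct shear f_v = P/L_w = 58.6/18 = 3.256 kip/in.
Moment M = P × e = 58.6 × 10 = 586 kip·in; bending f_b = M/S = 21.7 kip/in.
f_max = √(f_v² + f_b²) = √(3.256² + 21.7²) = 21.95 kip/in.
φr_n = 0.75 × 0.6 × 100 × (0.707 × 0.75) = 23.86 kip/in → adequate.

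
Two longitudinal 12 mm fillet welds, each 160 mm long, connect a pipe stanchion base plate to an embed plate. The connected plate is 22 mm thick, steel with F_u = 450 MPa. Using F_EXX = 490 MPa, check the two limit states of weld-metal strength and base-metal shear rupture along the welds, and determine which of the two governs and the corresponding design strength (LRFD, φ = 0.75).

φR_n ≈ 599 kN (weld metal governs)

t_e = 0.707 × 12 = 8.484 mm; L = 320 mm.
Weld metal: φR_n = 0.75 × 0.6 × 490 × 8.484 × 320 × 10⁻³ = 598.6 kN.
Base metal (shear rupture): φR_n = 0.75 × 0.6 × 450 × 22 × 320 × 10⁻³ = 1426 kN.
Governing: weld metal.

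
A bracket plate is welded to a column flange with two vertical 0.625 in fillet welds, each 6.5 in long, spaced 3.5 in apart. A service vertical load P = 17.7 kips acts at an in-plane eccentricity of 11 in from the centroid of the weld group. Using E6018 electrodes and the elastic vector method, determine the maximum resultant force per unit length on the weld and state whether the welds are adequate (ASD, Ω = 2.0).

E60XX → F_EXX = 60 ksi.
Total weld length L_w = 13 in. Treat welds as unit-width lines.
Polar moment about centroid: J = 2[d³/12 + d(b/2)²] = 2[6.5³/12 + 6.5×1.75²] = 85.58 in³.
Direct shear f_v = P/L_w = 17.7 / 13 = 1.362 kip/in (vertical).
Torsion M = P·e = 17.7 × 11 = 194.7 kip·in.
Critical point at (x, y) = (1.75, 3.25) from centroid. f_tx = M·y/J = 7.394 kip/in; f_ty = M·x/J = 3.981 kip/in.
Resultant f_max = √[f_tx² + (f_v + f_ty)²] = √[7.394² + (1.362 + 3.981)²] = 9.122 kip/in.
Capacity per unit length: r_n/Ω = (1/2.0) × 0.6 × 60 × (0.707 × 0.625) = 7.954 kip/in.
9.122 > 7.954 → NOT adequate.

f_max ≈ 9.12 kip/in; NOT adequate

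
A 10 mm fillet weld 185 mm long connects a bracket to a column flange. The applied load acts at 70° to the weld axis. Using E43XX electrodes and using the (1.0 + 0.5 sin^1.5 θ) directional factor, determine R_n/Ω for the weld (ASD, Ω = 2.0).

E43XX → F_EXX = 430 MPa.
t_e = 0.707 × 10 = 7.07 mm; A_we = 7.07 × 185 = 1308 mm².
Directional factor: 1.0 + 0.5 sin^1.5(70°) = 1.455.
F_nw = 0.6 × 430 × 1.455 = 375.5 MPa.
R_n/Ω = (375.5 × 1308) / 2.0 × 10⁻³ = 245.6 kN.

R_n/Ω ≈ 246 kN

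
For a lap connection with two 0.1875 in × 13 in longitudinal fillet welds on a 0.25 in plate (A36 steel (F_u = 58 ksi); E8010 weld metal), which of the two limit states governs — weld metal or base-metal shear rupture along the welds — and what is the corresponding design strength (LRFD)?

φR_n ≈ 124 kips (weld metal governs)

E80XX → F_EXX = 80 ksi.
t_e = 0.707 × 0.1875 = 0.1326 in; L = 26 in.
Weld metal: φR_n = 0.75 × 0.6 × 80 × 0.1326 × 26 = 124.1 kips.
Base metal (shear rupture): φR_n = 0.75 × 0.6 × 58 × 0.25 × 26 = 169.6 kips.
Governing: weld metal.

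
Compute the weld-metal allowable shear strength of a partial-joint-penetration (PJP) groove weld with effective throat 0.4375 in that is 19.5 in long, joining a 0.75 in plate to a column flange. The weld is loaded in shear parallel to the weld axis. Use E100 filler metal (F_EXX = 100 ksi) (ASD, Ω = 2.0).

R_n/Ω ≈ 256 kips

Effective throat (given) t_e = 0.4375 in.
A_we = 0.4375 × 19.5 = 8.531 in².
F_nw = 0.6 F_EXX = 60 ksi.
R_n/Ω = (60 × 8.531) / 2.0 = 255.9 kips.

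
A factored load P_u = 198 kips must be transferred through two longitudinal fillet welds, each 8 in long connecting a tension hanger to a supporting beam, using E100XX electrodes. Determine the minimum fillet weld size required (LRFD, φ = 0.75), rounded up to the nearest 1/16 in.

E100XX → F_EXX = 100 ksi.
Total weld length L = 16 in.
Required throat t_e = P_u / (φ × 0.6 F_EXX × L) = 198 / (0.75 × 0.6 × 100 × 16) = 0.275 in.
Required leg w = t_e / 0.707 = 0.389 in → use 7/16 in.

w = 7/16 in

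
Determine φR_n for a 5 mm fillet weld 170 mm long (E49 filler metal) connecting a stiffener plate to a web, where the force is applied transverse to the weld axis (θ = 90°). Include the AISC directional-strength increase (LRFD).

E49XX → F_EXX = 490 MPa.
t_e = 0.707 × 5 = 3.535 mm; A_we = 3.535 × 170 = 600.9 mm².
Directional factor: 1.0 + 0.5 sin^1.5(90°) = 1.5.
F_nw = 0.6 × 490 × 1.5 = 441 MPa.
φR_n = 0.75 × 441 × 600.9 × 10⁻³ = 198.8 kN.

φR_n ≈ 199 kN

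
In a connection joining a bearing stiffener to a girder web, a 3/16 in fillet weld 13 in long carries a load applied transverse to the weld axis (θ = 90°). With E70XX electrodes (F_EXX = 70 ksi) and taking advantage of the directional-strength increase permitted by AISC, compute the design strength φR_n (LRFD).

t_e = 0.707 × 0.1875 = 0.1326 in; A_we = 0.1326 × 13 = 1.723 in².
Directional factor: 1.0 + 0.5 sin^1.5(90°) = 1.5.
F_nw = 0.6 × 70 × 1.5 = 63 ksi.
φR_n = 0.75 × 63 × 1.723 = 81.43 kips.

φR_n ≈ 81.4 kips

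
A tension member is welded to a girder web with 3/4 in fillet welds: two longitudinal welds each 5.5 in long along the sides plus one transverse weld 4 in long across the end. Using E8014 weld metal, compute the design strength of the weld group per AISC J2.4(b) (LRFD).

φR_n ≈ 293 kips

E80XX → F_EXX = 80 ksi.
t_e = 0.707 × 0.75 = 0.5302 in.
R_nwl = 0.6 × 80 × 0.5302 × 11 = 280 kips (longitudinal, 2 welds).
R_nwt = 0.6 × 80 × 0.5302 × 4 = 101.8 kips (transverse, base value).
(i) R_nwl + R_nwt = 381.8 kips; (ii) 0.85 R_nwl + 1.5 R_nwt = 390.7 kips.
R_n = max = 390.7 kips [governs: (ii)]; φR_n = 293 kips.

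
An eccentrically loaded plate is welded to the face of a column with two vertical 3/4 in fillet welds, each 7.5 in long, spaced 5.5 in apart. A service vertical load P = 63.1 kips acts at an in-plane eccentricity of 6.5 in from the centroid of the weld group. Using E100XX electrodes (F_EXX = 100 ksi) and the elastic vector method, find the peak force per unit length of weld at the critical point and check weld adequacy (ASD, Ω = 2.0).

f_max ≈ 13.3 kip/in; adequate

Total weld length L_w = 15 in. Treat welds as unit-width lines.
Polar moment about centroid: J = 2[d³/12 + d(b/2)²] = 2[7.5³/12 + 7.5×2.75²] = 183.8 in³.
Direct shear f_v = P/L_w = 63.1 / 15 = 4.207 kip/in (vertical).
Torsion M = P·e = 63.1 × 6.5 = 410.15 kip·in.
Critical point at (x, y) = (2.75, 3.75) from centroid. f_tx = M·y/J = 8.37 kip/in; f_ty = M·x/J = 6.138 kip/in.
Resultant f_max = √[f_tx² + (f_v + f_ty)²] = √[8.37² + (4.207 + 6.138)²] = 13.31 kip/in.
Capacity per unit length: r_n/Ω = (1/2.0) × 0.6 × 100 × (0.707 × 0.75) = 15.91 kip/in.
13.31 ≤ 15.91 → adequate.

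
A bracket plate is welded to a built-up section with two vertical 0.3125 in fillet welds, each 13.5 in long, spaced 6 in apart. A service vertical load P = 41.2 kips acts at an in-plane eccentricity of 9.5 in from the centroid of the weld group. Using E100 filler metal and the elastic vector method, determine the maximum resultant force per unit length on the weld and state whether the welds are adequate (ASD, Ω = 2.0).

f_max ≈ 5.24 kip/in; adequate

E100XX → F_EXX = 100 ksi.
Total weld length L_w = 27 in. Treat welds as unit-width lines.
Polar moment about centroid: J = 2[d³/12 + d(b/2)²] = 2[13.5³/12 + 13.5×3²] = 653.1 in³.
Direct shear f_v = P/L_w = 41.2 / 27 = 1.526 kip/in (vertical).
Torsion M = P·e = 41.2 × 9.5 = 391.4 kip·in.
Critical point at (x, y) = (3, 6.75) from centroid. f_tx = M·y/J = 4.045 kip/in; f_ty = M·x/J = 1.798 kip/in.
Resultant f_max = √[f_tx² + (f_v + f_ty)²] = √[4.045² + (1.526 + 1.798)²] = 5.236 kip/in.
Capacity per unit length: r_n/Ω = (1/2.0) × 0.6 × 100 × (0.707 × 0.3125) = 6.628 kip/in.
5.236 ≤ 6.628 → adequate.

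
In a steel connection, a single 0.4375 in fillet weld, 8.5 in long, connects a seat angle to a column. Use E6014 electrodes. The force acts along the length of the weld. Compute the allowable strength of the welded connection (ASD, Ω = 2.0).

E60XX → F_EXX = 60 ksi.
Effective throat t_e = 0.707 × 0.4375 = 0.3093 in.
Total length L = 8.5 in; A_we = 0.3093 × 8.5 = 2.629 in².
F_nw = 0.6 F_EXX = 0.6 × 60 = 36 ksi.
R_n = 36 × 2.629 = 94.65 kips; R_n/Ω = 94.65/2.0 = 47.32 kips.

R_n/Ω ≈ 47.3 kips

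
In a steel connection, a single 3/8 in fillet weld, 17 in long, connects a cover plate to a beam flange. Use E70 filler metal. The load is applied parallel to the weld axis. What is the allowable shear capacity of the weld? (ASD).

R_n/Ω ≈ 94.6 kip

E70XX → F_EXX = 70 ksi.
Effective throat t_e = 0.707 × 0.375 = 0.2651 in.
Total length L = 17 in; A_we = 0.2651 × 17 = 4.507 in².
F_nw = 0.6 F_EXX = 0.6 × 70 = 42 ksi.
R_n = 42 × 4.507 = 189.3 kip; R_n/Ω = 189.3/2.0 = 94.65 kip.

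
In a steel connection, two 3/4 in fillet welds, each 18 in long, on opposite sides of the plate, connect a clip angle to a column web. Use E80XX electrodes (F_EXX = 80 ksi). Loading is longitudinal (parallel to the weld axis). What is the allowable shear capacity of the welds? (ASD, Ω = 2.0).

Effective throat t_e = 0.707 × 0.75 = 0.5302 in.
Total length L = 36 in; A_we = 0.5302 × 36 = 19.09 in².
F_nw = 0.6 F_EXX = 0.6 × 80 = 48 ksi.
R_n = 48 × 19.09 = 916.3 kips; R_n/Ω = 916.3/2.0 = 458.1 kips.

R_n/Ω ≈ 458 kips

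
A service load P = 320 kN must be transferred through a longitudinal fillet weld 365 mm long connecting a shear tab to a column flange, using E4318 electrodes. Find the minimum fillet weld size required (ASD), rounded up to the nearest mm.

E43XX → F_EXX = 430 MPa.
Total weld length L = 365 mm.
Required throat t_e = P × Ω / (0.6 F_EXX × L) = 320 × 2.0 / (0.6 × 430 × 365 × 10⁻³) = 6.796 mm.
Required leg w = t_e / 0.707 = 9.613 mm → use 10 mm.

w = 10 mm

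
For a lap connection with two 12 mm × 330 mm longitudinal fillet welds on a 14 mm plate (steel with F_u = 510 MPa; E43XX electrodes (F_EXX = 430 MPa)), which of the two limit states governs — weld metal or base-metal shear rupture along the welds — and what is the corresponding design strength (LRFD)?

t_e = 0.707 × 12 = 8.484 mm; L = 660 mm.
Weld metal: φR_n = 0.75 × 0.6 × 430 × 8.484 × 660 × 10⁻³ = 1083 kN.
Base metal (shear rupture): φR_n = 0.75 × 0.6 × 510 × 14 × 660 × 10⁻³ = 2121 kN.
Governing: weld metal.

φR_n ≈ 1080 kN (weld metal governs)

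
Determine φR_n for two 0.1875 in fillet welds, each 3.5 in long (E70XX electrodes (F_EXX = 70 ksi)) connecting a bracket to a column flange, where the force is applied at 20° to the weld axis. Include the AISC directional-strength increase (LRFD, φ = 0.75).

t_e = 0.707 × 0.1875 = 0.1326 in; A_we = 0.1326 × 7 = 0.9279 in².
Directional factor: 1.0 + 0.5 sin^1.5(20°) = 1.1.
F_nw = 0.6 × 70 × 1.1 = 46.2 ksi.
φR_n = 0.75 × 46.2 × 0.9279 = 32.15 kip.

φR_n ≈ 32.2 kip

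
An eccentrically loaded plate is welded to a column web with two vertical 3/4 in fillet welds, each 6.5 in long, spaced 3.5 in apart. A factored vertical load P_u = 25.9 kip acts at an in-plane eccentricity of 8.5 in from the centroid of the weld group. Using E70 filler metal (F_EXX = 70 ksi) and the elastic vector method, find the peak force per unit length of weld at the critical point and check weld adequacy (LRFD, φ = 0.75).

f_max ≈ 10.6 kip/in; adequate

Total weld length L_w = 13 in. Treat welds as unit-width lines.
Polar moment about centroid: J = 2[d³/12 + d(b/2)²] = 2[6.5³/12 + 6.5×1.75²] = 85.58 in³.
Direct shear f_v = P/L_w = 25.9 / 13 = 1.992 kip/in (vertical).
Torsion M = P·e = 25.9 × 8.5 = 220.15 kip·in.
Critical point at (x, y) = (1.75, 3.25) from centroid. f_tx = M·y/J = 8.36 kip/in; f_ty = M·x/J = 4.502 kip/in.
Resultant f_max = √[f_tx² + (f_v + f_ty)²] = √[8.36² + (1.992 + 4.502)²] = 10.59 kip/in.
Capacity per unit length: φr_n = 0.75 × 0.6 × 70 × (0.707 × 0.75) = 16.7 kip/in.
10.59 ≤ 16.7 → adequate.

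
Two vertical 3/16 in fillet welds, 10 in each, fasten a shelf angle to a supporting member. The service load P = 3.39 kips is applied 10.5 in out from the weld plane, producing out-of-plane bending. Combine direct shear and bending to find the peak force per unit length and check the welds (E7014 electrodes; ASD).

f_max ≈ 1.08 kip/in; adequate

E70XX → F_EXX = 70 ksi.
L_w = 2 × 10 = 20 in; section modulus (unit throat) S = 2 × L²/6 = 33.33 in².
Direct shear f_v = P/L_w = 3.39/20 = 0.1695 kip/in.
Moment M = P × e = 3.39 × 10.5 = 35.595 kip·in; bending f_b = M/S = 1.068 kip/in.
f_max = √(f_v² + f_b²) = √(0.1695² + 1.068²) = 1.081 kip/in.
r_n/Ω = (1/2.0) × 0.6 × 70 × (0.707 × 0.1875) = 2.784 kip/in → adequate.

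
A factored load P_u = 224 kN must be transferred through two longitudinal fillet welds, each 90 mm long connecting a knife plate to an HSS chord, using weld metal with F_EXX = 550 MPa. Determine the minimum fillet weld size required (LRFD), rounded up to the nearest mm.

w = 8 mm

Total weld length L = 180 mm.
Required throat t_e = P_u / (φ × 0.6 F_EXX × L) = 224 / (0.75 × 0.6 × 550 × 180 × 10⁻³) = 5.028 mm.
Required leg w = t_e / 0.707 = 7.112 mm → use 8 mm.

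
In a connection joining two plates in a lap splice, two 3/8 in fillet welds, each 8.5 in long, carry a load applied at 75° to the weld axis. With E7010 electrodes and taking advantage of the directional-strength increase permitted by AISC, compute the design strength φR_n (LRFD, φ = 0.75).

E70XX → F_EXX = 70 ksi.
t_e = 0.707 × 0.375 = 0.2651 in; A_we = 0.2651 × 17 = 4.507 in².
Directional factor: 1.0 + 0.5 sin^1.5(75°) = 1.475.
F_nw = 0.6 × 70 × 1.475 = 61.94 ksi.
φR_n = 0.75 × 61.94 × 4.507 = 209.4 kip.

φR_n ≈ 209 kip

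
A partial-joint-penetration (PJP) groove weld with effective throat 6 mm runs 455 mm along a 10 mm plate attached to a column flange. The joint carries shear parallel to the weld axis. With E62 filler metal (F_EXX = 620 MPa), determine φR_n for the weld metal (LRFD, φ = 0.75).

Effective throat (given) t_e = 6 mm.
A_we = 6 × 455 = 2730 mm².
F_nw = 0.6 F_EXX = 372 MPa.
φR_n = 0.75 × 372 × 2730 × 10⁻³ = 761.7 kN.

φR_n ≈ 762 kN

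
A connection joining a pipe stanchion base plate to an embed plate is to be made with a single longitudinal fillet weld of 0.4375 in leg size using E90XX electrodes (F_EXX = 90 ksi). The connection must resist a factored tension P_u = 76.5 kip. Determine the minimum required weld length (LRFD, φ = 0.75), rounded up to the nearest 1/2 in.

Throat t_e = 0.707 × 0.4375 = 0.3093 in.
φr_n = 0.75 × 0.6 × 90 × 0.3093 = 12.53 kip/in.
L_req = P_u / φr_n = 76.5 / 12.53 = 6.107 in total.
Round up → use L = 6.5 in.

L = 6.5 in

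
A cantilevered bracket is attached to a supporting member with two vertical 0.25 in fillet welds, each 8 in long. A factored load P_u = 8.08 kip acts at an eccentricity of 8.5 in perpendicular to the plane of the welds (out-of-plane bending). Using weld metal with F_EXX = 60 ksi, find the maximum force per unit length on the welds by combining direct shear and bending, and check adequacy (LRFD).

L_w = 2 × 8 = 16 in; section modulus (unit throat) S = 2 × L²/6 = 21.33 in².
Direct shear f_v = P/L_w = 8.08/16 = 0.505 kip/in.
Moment M = P × e = 8.08 × 8.5 = 68.68 kip·in; bending f_b = M/S = 3.219 kip/in.
f_max = √(f_v² + f_b²) = √(0.505² + 3.219²) = 3.259 kip/in.
φr_n = 0.75 × 0.6 × 60 × (0.707 × 0.25) = 4.772 kip/in → adequate.

f_max ≈ 3.26 kip/in; adequate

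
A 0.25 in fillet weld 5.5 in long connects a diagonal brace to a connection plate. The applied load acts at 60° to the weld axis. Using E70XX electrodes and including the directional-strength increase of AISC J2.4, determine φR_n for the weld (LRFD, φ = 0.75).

E70XX → F_EXX = 70 ksi.
t_e = 0.707 × 0.25 = 0.1767 in; A_we = 0.1767 × 5.5 = 0.9721 in².
Directional factor: 1.0 + 0.5 sin^1.5(60°) = 1.403.
F_nw = 0.6 × 70 × 1.403 = 58.92 ksi.
φR_n = 0.75 × 58.92 × 0.9721 = 42.96 kip.

φR_n ≈ 43 kip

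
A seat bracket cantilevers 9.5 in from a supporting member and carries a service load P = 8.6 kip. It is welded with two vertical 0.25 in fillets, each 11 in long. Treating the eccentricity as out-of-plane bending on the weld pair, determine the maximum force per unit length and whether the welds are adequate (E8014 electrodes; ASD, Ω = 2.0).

E80XX → F_EXX = 80 ksi.
L_w = 2 × 11 = 22 in; section modulus (unit throat) S = 2 × L²/6 = 40.33 in².
Direct shear f_v = P/L_w = 8.6/22 = 0.3909 kip/in.
Moment M = P × e = 8.6 × 9.5 = 81.7 kip·in; bending f_b = M/S = 2.026 kip/in.
f_max = √(f_v² + f_b²) = √(0.3909² + 2.026²) = 2.063 kip/in.
r_n/Ω = (1/2.0) × 0.6 × 80 × (0.707 × 0.25) = 4.242 kip/in → adequate.

f_max ≈ 2.06 kip/in; adequate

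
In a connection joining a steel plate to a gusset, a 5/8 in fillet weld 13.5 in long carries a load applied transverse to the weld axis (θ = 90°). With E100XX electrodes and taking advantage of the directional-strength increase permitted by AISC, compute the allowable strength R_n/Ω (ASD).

E100XX → F_EXX = 100 ksi.
t_e = 0.707 × 0.625 = 0.4419 in; A_we = 0.4419 × 13.5 = 5.965 in².
Directional factor: 1.0 + 0.5 sin^1.5(90°) = 1.5.
F_nw = 0.6 × 100 × 1.5 = 90 ksi.
R_n/Ω = (90 × 5.965) / 2.0 = 268.4 kip.

R_n/Ω ≈ 268 kip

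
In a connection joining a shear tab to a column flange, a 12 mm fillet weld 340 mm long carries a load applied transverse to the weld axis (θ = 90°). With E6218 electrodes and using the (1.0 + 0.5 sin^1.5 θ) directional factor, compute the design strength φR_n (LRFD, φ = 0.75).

φR_n ≈ 1210 kN

E62XX → F_EXX = 620 MPa.
t_e = 0.707 × 12 = 8.484 mm; A_we = 8.484 × 340 = 2885 mm².
Directional factor: 1.0 + 0.5 sin^1.5(90°) = 1.5.
F_nw = 0.6 × 620 × 1.5 = 558 MPa.
φR_n = 0.75 × 558 × 2885 × 10⁻³ = 1207 kN.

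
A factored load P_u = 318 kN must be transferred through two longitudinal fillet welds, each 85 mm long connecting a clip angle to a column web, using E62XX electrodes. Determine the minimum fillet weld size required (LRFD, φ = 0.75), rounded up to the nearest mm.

E62XX → F_EXX = 620 MPa.
Total weld length L = 170 mm.
Required throat t_e = P_u / (φ × 0.6 F_EXX × L) = 318 / (0.75 × 0.6 × 620 × 170 × 10⁻³) = 6.705 mm.
Required leg w = t_e / 0.707 = 9.483 mm → use 10 mm.

w = 10 mm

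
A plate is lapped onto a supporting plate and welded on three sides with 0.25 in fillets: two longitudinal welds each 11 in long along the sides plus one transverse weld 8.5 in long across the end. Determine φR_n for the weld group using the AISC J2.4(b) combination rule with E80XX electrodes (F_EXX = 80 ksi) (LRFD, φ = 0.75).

t_e = 0.707 × 0.25 = 0.1767 in.
R_nwl = 0.6 × 80 × 0.1767 × 22 = 186.6 kip (longitudinal, 2 welds).
R_nwt = 0.6 × 80 × 0.1767 × 8.5 = 72.11 kip (transverse, base value).
(i) R_nwl + R_nwt = 258.8 kip; (ii) 0.85 R_nwl + 1.5 R_nwt = 266.8 kip.
R_n = max = 266.8 kip [governs: (ii)]; φR_n = 200.1 kip.

φR_n ≈ 200 kip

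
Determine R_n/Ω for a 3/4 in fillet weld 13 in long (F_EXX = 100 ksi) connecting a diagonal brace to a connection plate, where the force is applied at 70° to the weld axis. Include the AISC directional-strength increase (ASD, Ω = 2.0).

R_n/Ω ≈ 301 kips

t_e = 0.707 × 0.75 = 0.5302 in; A_we = 0.5302 × 13 = 6.893 in².
Directional factor: 1.0 + 0.5 sin^1.5(70°) = 1.455.
F_nw = 0.6 × 100 × 1.455 = 87.33 ksi.
R_n/Ω = (87.33 × 6.893) / 2.0 = 301 kips.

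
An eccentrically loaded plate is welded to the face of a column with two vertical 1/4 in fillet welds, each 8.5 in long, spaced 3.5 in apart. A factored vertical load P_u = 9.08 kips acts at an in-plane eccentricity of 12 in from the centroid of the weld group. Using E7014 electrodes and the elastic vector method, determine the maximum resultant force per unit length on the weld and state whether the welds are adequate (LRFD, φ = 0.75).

f_max ≈ 3.48 kip/in; adequate

E70XX → F_EXX = 70 ksi.
Total weld length L_w = 17 in. Treat welds as unit-width lines.
Polar moment about centroid: J = 2[d³/12 + d(b/2)²] = 2[8.5³/12 + 8.5×1.75²] = 154.4 in³.
Direct shear f_v = P/L_w = 9.08 / 17 = 0.5341 kip/in (vertical).
Torsion M = P·e = 9.08 × 12 = 108.96 kip·in.
Critical point at (x, y) = (1.75, 4.25) from centroid. f_tx = M·y/J = 2.999 kip/in; f_ty = M·x/J = 1.235 kip/in.
Resultant f_max = √[f_tx² + (f_v + f_ty)²] = √[2.999² + (0.5341 + 1.235)²] = 3.482 kip/in.
Capacity per unit length: φr_n = 0.75 × 0.6 × 70 × (0.707 × 0.25) = 5.568 kip/in.
3.482 ≤ 5.568 → adequate.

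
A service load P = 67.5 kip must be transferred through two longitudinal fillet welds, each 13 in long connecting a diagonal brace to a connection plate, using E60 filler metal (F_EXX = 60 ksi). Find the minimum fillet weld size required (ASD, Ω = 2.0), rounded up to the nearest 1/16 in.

w = 1/4 in

Total weld length L = 26 in.
Required throat t_e = P × Ω / (0.6 F_EXX × L) = 67.5 × 2.0 / (0.6 × 60 × 26) = 0.1442 in.
Required leg w = t_e / 0.707 = 0.204 in → use 1/4 in.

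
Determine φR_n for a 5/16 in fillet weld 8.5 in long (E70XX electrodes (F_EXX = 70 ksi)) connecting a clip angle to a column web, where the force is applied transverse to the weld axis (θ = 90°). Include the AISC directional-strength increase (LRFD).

t_e = 0.707 × 0.3125 = 0.2209 in; A_we = 0.2209 × 8.5 = 1.878 in².
Directional factor: 1.0 + 0.5 sin^1.5(90°) = 1.5.
F_nw = 0.6 × 70 × 1.5 = 63 ksi.
φR_n = 0.75 × 63 × 1.878 = 88.73 kip.

φR_n ≈ 88.7 kip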